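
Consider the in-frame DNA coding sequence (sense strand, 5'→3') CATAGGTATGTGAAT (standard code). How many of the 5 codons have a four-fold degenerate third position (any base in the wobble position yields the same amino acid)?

Codon 1 CAT (His): third position 2-fold.
Codon 2 AGG (Arg): third position 2-fold.
Codon 3 TAT (Tyr): third position 2-fold.
Codon 4 GTG (Val): third position 4-fold.
Codon 5 AAT (Asn): third position 2-fold.
Four-fold degenerate third positions: 1.

1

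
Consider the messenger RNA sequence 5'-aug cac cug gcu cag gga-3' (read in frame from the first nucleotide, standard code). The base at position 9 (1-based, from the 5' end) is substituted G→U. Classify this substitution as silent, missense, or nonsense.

Position 9 falls in codon 3: CUG → Leu.
After the substitution the codon is CUU → Leu.
Both encode Leu, so the change is synonymous.

silent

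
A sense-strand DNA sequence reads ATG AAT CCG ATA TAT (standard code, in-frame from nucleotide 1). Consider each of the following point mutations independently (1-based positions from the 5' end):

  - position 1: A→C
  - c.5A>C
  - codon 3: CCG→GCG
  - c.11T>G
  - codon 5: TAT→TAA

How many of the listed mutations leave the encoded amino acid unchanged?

Codon 1: ATG (Met) → CTG (Leu) — missense.
Codon 2: AAT (Asn) → ACT (Thr) — missense.
Codon 3: CCG (Pro) → GCG (Ala) — missense.
Codon 4: ATA (Ile) → AGA (Arg) — missense.
Codon 5: TAT (Tyr) → TAA (Stop) — nonsense.
Synonymous: 0 of 5.

0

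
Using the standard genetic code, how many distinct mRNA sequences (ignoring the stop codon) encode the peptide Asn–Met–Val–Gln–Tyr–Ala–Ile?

Asn: 2 codons.
Met: 1 codon.
Val: 4 codons.
Gln: 2 codons.
Tyr: 2 codons.
Ala: 4 codons.
Ile: 3 codons.
2 × 1 × 4 × 2 × 2 × 4 × 3 = 384.

384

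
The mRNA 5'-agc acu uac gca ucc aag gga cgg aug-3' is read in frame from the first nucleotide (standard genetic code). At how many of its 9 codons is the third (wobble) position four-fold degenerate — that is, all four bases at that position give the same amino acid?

Codon 1 AGC (Ser): third position 2-fold.
Codon 2 ACU (Thr): third position 4-fold.
Codon 3 UAC (Tyr): third position 2-fold.
Codon 4 GCA (Ala): third position 4-fold.
Codon 5 UCC (Ser): third position 4-fold.
Codon 6 AAG (Lys): third position 2-fold.
Codon 7 GGA (Gly): third position 4-fold.
Codon 8 CGG (Arg): third position 4-fold.
Codon 9 AUG (Met): third position 1-fold.
Four-fold degenerate third positions: 5.

5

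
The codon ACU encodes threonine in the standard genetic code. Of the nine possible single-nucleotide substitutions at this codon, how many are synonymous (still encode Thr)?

Position 1: none → 0 synonymous.
Position 2: none → 0 synonymous.
Position 3: ACC, ACA, ACG → 3 synonymous.
Total: 0 + 0 + 3 = 3.

3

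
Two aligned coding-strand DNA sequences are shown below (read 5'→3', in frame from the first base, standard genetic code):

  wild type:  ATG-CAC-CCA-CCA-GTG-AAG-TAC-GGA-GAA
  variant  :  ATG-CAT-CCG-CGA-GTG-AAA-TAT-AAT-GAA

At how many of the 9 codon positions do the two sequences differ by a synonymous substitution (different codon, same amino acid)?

Codon 1: ATG Met / ATG Met — identical.
Codon 2: CAC His / CAT His — synonymous.
Codon 3: CCA Pro / CCG Pro — synonymous.
Codon 4: CCA Pro / CGA Arg — nonsynonymous.
Codon 5: GTG Val / GTG Val — identical.
Codon 6: AAG Lys / AAA Lys — synonymous.
Codon 7: TAC Tyr / TAT Tyr — synonymous.
Codon 8: GGA Gly / AAT Asn — nonsynonymous.
Codon 9: GAA Glu / GAA Glu — identical.
Synonymous differences: 4.

4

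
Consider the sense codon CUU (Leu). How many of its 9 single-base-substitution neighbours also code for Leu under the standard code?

3

Position 1: none → 0 synonymous.
Position 2: none → 0 synonymous.
Position 3: CUC, CUA, CUG → 3 synonymous.
Total: 0 + 0 + 3 = 3.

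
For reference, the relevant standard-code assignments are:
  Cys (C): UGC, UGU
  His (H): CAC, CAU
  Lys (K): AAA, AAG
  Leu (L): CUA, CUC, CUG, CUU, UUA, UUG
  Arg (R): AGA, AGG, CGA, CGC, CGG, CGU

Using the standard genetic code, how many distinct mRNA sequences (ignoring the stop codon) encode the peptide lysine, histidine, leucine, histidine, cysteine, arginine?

Lys: 2 codons.
His: 2 codons.
Leu: 6 codons.
His: 2 codons.
Cys: 2 codons.
Arg: 6 codons.
2 × 2 × 6 × 2 × 2 × 6 = 576.

576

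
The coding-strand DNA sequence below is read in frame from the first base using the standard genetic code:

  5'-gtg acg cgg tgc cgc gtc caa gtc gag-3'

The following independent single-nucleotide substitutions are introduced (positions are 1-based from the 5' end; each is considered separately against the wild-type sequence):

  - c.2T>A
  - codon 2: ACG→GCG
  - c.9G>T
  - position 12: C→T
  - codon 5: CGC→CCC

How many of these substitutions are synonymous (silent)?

Codon 1: GTG (Val) → GAG (Glu) — missense.
Codon 2: ACG (Thr) → GCG (Ala) — missense.
Codon 3: CGG (Arg) → CGT (Arg) — synonymous.
Codon 4: TGC (Cys) → TGT (Cys) — synonymous.
Codon 5: CGC (Arg) → CCC (Pro) — missense.
Synonymous: 2 of 5.

2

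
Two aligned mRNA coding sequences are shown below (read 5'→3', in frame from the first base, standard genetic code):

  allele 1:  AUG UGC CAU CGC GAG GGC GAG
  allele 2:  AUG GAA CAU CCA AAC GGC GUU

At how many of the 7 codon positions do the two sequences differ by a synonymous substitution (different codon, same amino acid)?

Codon 1: AUG Met / AUG Met — identical.
Codon 2: UGC Cys / GAA Glu — nonsynonymous.
Codon 3: CAU His / CAU His — identical.
Codon 4: CGC Arg / CCA Pro — nonsynonymous.
Codon 5: GAG Glu / AAC Asn — nonsynonymous.
Codon 6: GGC Gly / GGC Gly — identical.
Codon 7: GAG Glu / GUU Val — nonsynonymous.
Synonymous differences: 0.

0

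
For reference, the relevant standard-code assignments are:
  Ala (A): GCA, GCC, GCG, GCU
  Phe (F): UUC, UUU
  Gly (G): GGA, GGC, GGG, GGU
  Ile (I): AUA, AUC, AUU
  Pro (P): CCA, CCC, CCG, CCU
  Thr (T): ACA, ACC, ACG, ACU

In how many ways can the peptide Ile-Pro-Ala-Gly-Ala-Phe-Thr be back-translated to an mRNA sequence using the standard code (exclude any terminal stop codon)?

Ile: 3 codons.
Pro: 4 codons.
Ala: 4 codons.
Gly: 4 codons.
Ala: 4 codons.
Phe: 2 codons.
Thr: 4 codons.
3 × 4 × 4 × 4 × 4 × 2 × 4 = 6144.

6144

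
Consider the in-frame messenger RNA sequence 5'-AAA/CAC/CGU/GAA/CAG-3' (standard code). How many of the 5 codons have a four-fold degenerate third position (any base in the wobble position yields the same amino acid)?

1

Codon 1 AAA (Lys): third position 2-fold.
Codon 2 CAC (His): third position 2-fold.
Codon 3 CGU (Arg): third position 4-fold.
Codon 4 GAA (Glu): third position 2-fold.
Codon 5 CAG (Gln): third position 2-fold.
Four-fold degenerate third positions: 1.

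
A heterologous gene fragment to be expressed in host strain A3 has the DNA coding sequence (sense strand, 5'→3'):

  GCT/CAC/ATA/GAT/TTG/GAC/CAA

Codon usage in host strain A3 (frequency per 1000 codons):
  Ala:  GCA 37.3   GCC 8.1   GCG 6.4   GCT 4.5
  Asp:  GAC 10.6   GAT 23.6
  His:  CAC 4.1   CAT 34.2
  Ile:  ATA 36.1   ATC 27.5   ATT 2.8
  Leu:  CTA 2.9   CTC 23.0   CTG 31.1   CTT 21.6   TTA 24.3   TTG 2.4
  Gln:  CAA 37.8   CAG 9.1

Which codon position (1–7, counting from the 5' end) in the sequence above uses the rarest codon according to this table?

5

Codon 1 GCT (Ala): 4.5 per 1000.
Codon 2 CAC (His): 4.1 per 1000.
Codon 3 ATA (Ile): 36.1 per 1000.
Codon 4 GAT (Asp): 23.6 per 1000.
Codon 5 TTG (Leu): 2.4 per 1000.
Codon 6 GAC (Asp): 10.6 per 1000.
Codon 7 CAA (Gln): 37.8 per 1000.
Lowest frequency is 2.4 at codon 5.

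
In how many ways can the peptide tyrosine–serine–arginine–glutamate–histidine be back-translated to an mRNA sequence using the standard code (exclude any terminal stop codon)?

Tyr: 2 codons.
Ser: 6 codons.
Arg: 6 codons.
Glu: 2 codons.
His: 2 codons.
2 × 6 × 6 × 2 × 2 = 288.

288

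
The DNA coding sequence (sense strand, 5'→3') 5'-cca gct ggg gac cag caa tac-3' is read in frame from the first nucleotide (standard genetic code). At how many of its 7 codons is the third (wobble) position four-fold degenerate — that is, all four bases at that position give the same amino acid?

3

Codon 1 CCA (Pro): third position 4-fold.
Codon 2 GCT (Ala): third position 4-fold.
Codon 3 GGG (Gly): third position 4-fold.
Codon 4 GAC (Asp): third position 2-fold.
Codon 5 CAG (Gln): third position 2-fold.
Codon 6 CAA (Gln): third position 2-fold.
Codon 7 TAC (Tyr): third position 2-fold.
Four-fold degenerate third positions: 3.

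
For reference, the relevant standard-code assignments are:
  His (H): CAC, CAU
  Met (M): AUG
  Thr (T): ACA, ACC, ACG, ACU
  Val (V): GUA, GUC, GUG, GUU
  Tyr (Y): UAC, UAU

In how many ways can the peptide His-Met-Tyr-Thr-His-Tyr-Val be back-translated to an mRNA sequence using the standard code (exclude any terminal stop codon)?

256

His: 2 codons.
Met: 1 codon.
Tyr: 2 codons.
Thr: 4 codons.
His: 2 codons.
Tyr: 2 codons.
Val: 4 codons.
2 × 1 × 2 × 4 × 2 × 2 × 4 = 256.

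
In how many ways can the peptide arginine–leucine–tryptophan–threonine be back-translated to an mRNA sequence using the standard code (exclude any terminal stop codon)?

Arg: 6 codons.
Leu: 6 codons.
Trp: 1 codon.
Thr: 4 codons.
6 × 6 × 1 × 4 = 144.

144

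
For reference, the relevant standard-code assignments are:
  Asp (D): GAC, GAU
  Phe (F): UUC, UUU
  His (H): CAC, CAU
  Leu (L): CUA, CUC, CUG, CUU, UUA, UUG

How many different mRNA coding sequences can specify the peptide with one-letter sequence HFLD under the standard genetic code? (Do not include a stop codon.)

His: 2 codons.
Phe: 2 codons.
Leu: 6 codons.
Asp: 2 codons.
2 × 2 × 6 × 2 = 48.

48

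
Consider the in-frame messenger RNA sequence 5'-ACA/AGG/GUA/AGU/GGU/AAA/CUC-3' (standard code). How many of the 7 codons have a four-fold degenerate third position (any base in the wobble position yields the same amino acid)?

4

Codon 1 ACA (Thr): third position 4-fold.
Codon 2 AGG (Arg): third position 2-fold.
Codon 3 GUA (Val): third position 4-fold.
Codon 4 AGU (Ser): third position 2-fold.
Codon 5 GGU (Gly): third position 4-fold.
Codon 6 AAA (Lys): third position 2-fold.
Codon 7 CUC (Leu): third position 4-fold.
Four-fold degenerate third positions: 4.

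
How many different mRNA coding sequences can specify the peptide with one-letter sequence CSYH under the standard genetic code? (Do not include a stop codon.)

Cys: 2 codons.
Ser: 6 codons.
Tyr: 2 codons.
His: 2 codons.
2 × 6 × 2 × 2 = 48.

48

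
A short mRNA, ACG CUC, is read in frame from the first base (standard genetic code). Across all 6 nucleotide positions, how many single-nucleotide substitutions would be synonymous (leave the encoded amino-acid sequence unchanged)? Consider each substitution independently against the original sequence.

6

Codon 1 (ACG, Thr): 3 synonymous substitutions.
Codon 2 (CUC, Leu): 3 synonymous substitutions.
Total: 3 + 3 = 6.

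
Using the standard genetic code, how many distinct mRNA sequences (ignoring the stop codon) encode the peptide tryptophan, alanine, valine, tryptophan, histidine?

Trp: 1 codon.
Ala: 4 codons.
Val: 4 codons.
Trp: 1 codon.
His: 2 codons.
1 × 4 × 4 × 1 × 2 = 32.

32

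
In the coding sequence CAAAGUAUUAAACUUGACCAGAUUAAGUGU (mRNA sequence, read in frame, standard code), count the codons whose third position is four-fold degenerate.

Codon 1 CAA (Gln): third position 2-fold.
Codon 2 AGU (Ser): third position 2-fold.
Codon 3 AUU (Ile): third position 3-fold.
Codon 4 AAA (Lys): third position 2-fold.
Codon 5 CUU (Leu): third position 4-fold.
Codon 6 GAC (Asp): third position 2-fold.
Codon 7 CAG (Gln): third position 2-fold.
Codon 8 AUU (Ile): third position 3-fold.
Codon 9 AAG (Lys): third position 2-fold.
Codon 10 UGU (Cys): third position 2-fold.
Four-fold degenerate third positions: 1.

1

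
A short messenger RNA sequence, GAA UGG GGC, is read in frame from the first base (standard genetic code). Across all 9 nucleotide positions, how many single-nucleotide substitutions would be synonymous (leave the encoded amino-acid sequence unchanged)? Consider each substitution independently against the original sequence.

4

Codon 1 (GAA, Glu): 1 synonymous substitution.
Codon 2 (UGG, Trp): 0 synonymous substitutions.
Codon 3 (GGC, Gly): 3 synonymous substitutions.
Total: 1 + 0 + 3 = 4.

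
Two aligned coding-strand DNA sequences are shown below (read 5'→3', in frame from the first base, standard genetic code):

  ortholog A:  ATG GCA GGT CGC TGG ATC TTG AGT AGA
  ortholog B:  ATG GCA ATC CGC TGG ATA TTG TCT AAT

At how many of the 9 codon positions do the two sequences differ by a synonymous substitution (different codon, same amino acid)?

Codon 1: ATG Met / ATG Met — identical.
Codon 2: GCA Ala / GCA Ala — identical.
Codon 3: GGT Gly / ATC Ile — nonsynonymous.
Codon 4: CGC Arg / CGC Arg — identical.
Codon 5: TGG Trp / TGG Trp — identical.
Codon 6: ATC Ile / ATA Ile — synonymous.
Codon 7: TTG Leu / TTG Leu — identical.
Codon 8: AGT Ser / TCT Ser — synonymous.
Codon 9: AGA Arg / AAT Asn — nonsynonymous.
Synonymous differences: 2.

2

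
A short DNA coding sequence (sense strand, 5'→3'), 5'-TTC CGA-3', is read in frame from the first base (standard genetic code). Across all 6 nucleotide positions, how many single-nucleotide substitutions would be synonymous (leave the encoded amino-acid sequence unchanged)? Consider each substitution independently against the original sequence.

Codon 1 (TTC, Phe): 1 synonymous substitution.
Codon 2 (CGA, Arg): 4 synonymous substitutions.
Total: 1 + 4 = 5.

5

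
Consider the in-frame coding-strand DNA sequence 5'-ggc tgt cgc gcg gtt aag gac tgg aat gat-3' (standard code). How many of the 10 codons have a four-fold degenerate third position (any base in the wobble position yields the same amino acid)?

4

Codon 1 GGC (Gly): third position 4-fold.
Codon 2 TGT (Cys): third position 2-fold.
Codon 3 CGC (Arg): third position 4-fold.
Codon 4 GCG (Ala): third position 4-fold.
Codon 5 GTT (Val): third position 4-fold.
Codon 6 AAG (Lys): third position 2-fold.
Codon 7 GAC (Asp): third position 2-fold.
Codon 8 TGG (Trp): third position 1-fold.
Codon 9 AAT (Asn): third position 2-fold.
Codon 10 GAT (Asp): third position 2-fold.
Four-fold degenerate third positions: 4.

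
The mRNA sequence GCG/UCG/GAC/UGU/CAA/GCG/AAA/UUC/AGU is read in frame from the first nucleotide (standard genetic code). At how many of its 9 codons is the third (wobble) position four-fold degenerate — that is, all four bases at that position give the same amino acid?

3

Codon 1 GCG (Ala): third position 4-fold.
Codon 2 UCG (Ser): third position 4-fold.
Codon 3 GAC (Asp): third position 2-fold.
Codon 4 UGU (Cys): third position 2-fold.
Codon 5 CAA (Gln): third position 2-fold.
Codon 6 GCG (Ala): third position 4-fold.
Codon 7 AAA (Lys): third position 2-fold.
Codon 8 UUC (Phe): third position 2-fold.
Codon 9 AGU (Ser): third position 2-fold.
Four-fold degenerate third positions: 3.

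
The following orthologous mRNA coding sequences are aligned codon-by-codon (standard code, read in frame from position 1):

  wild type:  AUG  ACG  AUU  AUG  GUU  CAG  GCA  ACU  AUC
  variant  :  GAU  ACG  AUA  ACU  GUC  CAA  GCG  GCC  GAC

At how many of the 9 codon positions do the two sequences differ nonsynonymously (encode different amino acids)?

Codon 1: AUG Met / GAU Asp — nonsynonymous.
Codon 2: ACG Thr / ACG Thr — identical.
Codon 3: AUU Ile / AUA Ile — synonymous.
Codon 4: AUG Met / ACU Thr — nonsynonymous.
Codon 5: GUU Val / GUC Val — synonymous.
Codon 6: CAG Gln / CAA Gln — synonymous.
Codon 7: GCA Ala / GCG Ala — synonymous.
Codon 8: ACU Thr / GCC Ala — nonsynonymous.
Codon 9: AUC Ile / GAC Asp — nonsynonymous.
Nonsynonymous differences: 4.

4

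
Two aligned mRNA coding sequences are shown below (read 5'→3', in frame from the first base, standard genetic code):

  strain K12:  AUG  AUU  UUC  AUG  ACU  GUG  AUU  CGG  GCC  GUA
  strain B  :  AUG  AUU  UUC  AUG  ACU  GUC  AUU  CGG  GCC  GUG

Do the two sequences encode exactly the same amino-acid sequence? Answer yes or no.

yes

Codon 1: AUG Met / AUG Met — identical.
Codon 2: AUU Ile / AUU Ile — identical.
Codon 3: UUC Phe / UUC Phe — identical.
Codon 4: AUG Met / AUG Met — identical.
Codon 5: ACU Thr / ACU Thr — identical.
Codon 6: GUG Val / GUC Val — synonymous.
Codon 7: AUU Ile / AUU Ile — identical.
Codon 8: CGG Arg / CGG Arg — identical.
Codon 9: GCC Ala / GCC Ala — identical.
Codon 10: GUA Val / GUG Val — synonymous.
Nonsynonymous differences: 0 → same protein.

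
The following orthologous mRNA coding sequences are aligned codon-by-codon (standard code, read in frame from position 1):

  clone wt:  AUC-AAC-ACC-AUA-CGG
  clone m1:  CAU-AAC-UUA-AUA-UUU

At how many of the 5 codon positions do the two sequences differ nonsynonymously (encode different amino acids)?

Codon 1: AUC Ile / CAU His — nonsynonymous.
Codon 2: AAC Asn / AAC Asn — identical.
Codon 3: ACC Thr / UUA Leu — nonsynonymous.
Codon 4: AUA Ile / AUA Ile — identical.
Codon 5: CGG Arg / UUU Phe — nonsynonymous.
Nonsynonymous differences: 3.

3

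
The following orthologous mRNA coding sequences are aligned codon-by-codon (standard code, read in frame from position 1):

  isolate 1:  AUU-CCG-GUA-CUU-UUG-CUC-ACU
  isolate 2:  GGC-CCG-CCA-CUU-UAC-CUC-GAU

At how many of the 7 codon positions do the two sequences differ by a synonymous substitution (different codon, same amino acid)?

Codon 1: AUU Ile / GGC Gly — nonsynonymous.
Codon 2: CCG Pro / CCG Pro — identical.
Codon 3: GUA Val / CCA Pro — nonsynonymous.
Codon 4: CUU Leu / CUU Leu — identical.
Codon 5: UUG Leu / UAC Tyr — nonsynonymous.
Codon 6: CUC Leu / CUC Leu — identical.
Codon 7: ACU Thr / GAU Asp — nonsynonymous.
Synonymous differences: 0.

0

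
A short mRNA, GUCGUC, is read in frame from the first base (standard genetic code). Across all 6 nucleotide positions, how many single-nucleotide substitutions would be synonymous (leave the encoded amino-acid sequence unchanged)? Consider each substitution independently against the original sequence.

Codon 1 (GUC, Val): 3 synonymous substitutions.
Codon 2 (GUC, Val): 3 synonymous substitutions.
Total: 3 + 3 = 6.

6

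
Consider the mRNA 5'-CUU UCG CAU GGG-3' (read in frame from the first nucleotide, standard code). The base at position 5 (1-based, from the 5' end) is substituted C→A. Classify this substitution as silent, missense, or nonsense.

nonsense

Position 5 falls in codon 2: UCG → Ser.
After the substitution the codon is UAG → Stop.
The new codon is a stop codon, so this is a nonsense mutation.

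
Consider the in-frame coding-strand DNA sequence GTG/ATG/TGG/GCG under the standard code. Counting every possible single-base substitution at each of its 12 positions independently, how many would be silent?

Codon 1 (GTG, Val): 3 synonymous substitutions.
Codon 2 (ATG, Met): 0 synonymous substitutions.
Codon 3 (TGG, Trp): 0 synonymous substitutions.
Codon 4 (GCG, Ala): 3 synonymous substitutions.
Total: 3 + 0 + 0 + 3 = 6.

6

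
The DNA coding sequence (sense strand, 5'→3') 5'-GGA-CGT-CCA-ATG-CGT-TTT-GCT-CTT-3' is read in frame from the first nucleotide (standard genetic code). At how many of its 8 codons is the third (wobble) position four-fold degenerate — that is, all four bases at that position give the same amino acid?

6

Codon 1 GGA (Gly): third position 4-fold.
Codon 2 CGT (Arg): third position 4-fold.
Codon 3 CCA (Pro): third position 4-fold.
Codon 4 ATG (Met): third position 1-fold.
Codon 5 CGT (Arg): third position 4-fold.
Codon 6 TTT (Phe): third position 2-fold.
Codon 7 GCT (Ala): third position 4-fold.
Codon 8 CTT (Leu): third position 4-fold.
Four-fold degenerate third positions: 6.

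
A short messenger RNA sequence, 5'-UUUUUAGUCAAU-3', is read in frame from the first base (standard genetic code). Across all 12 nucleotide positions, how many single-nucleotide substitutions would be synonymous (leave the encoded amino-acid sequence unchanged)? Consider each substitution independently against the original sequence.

7

Codon 1 (UUU, Phe): 1 synonymous substitution.
Codon 2 (UUA, Leu): 2 synonymous substitutions.
Codon 3 (GUC, Val): 3 synonymous substitutions.
Codon 4 (AAU, Asn): 1 synonymous substitution.
Total: 1 + 2 + 3 + 1 = 7.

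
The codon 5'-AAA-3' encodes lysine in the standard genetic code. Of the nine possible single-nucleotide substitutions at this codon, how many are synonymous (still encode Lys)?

1

Position 1: none → 0 synonymous.
Position 2: none → 0 synonymous.
Position 3: AAG → 1 synonymous.
Total: 0 + 0 + 1 = 1.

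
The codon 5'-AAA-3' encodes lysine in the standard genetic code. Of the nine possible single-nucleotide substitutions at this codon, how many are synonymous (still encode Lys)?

Position 1: none → 0 synonymous.
Position 2: none → 0 synonymous.
Position 3: AAG → 1 synonymous.
Total: 0 + 0 + 1 = 1.

1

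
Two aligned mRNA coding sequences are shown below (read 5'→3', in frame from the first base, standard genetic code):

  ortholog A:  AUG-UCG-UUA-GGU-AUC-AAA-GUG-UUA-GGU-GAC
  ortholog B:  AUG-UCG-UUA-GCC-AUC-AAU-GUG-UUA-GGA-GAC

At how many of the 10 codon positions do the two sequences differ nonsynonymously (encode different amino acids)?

Codon 1: AUG Met / AUG Met — identical.
Codon 2: UCG Ser / UCG Ser — identical.
Codon 3: UUA Leu / UUA Leu — identical.
Codon 4: GGU Gly / GCC Ala — nonsynonymous.
Codon 5: AUC Ile / AUC Ile — identical.
Codon 6: AAA Lys / AAU Asn — nonsynonymous.
Codon 7: GUG Val / GUG Val — identical.
Codon 8: UUA Leu / UUA Leu — identical.
Codon 9: GGU Gly / GGA Gly — synonymous.
Codon 10: GAC Asp / GAC Asp — identical.
Nonsynonymous differences: 2.

2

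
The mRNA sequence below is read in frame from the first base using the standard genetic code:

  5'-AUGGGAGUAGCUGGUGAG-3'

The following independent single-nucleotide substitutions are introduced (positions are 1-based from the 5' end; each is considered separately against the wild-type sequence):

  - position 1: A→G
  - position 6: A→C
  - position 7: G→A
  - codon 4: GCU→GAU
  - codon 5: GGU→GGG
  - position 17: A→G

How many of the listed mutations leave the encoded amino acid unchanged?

Codon 1: AUG (Met) → GUG (Val) — missense.
Codon 2: GGA (Gly) → GGC (Gly) — synonymous.
Codon 3: GUA (Val) → AUA (Ile) — missense.
Codon 4: GCU (Ala) → GAU (Asp) — missense.
Codon 5: GGU (Gly) → GGG (Gly) — synonymous.
Codon 6: GAG (Glu) → GGG (Gly) — missense.
Synonymous: 2 of 6.

2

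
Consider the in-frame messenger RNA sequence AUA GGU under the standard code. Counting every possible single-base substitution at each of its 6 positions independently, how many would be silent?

Codon 1 (AUA, Ile): 2 synonymous substitutions.
Codon 2 (GGU, Gly): 3 synonymous substitutions.
Total: 2 + 3 = 5.

5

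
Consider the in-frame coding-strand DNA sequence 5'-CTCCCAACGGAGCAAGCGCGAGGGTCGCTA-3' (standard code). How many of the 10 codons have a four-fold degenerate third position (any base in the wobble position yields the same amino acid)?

8

Codon 1 CTC (Leu): third position 4-fold.
Codon 2 CCA (Pro): third position 4-fold.
Codon 3 ACG (Thr): third position 4-fold.
Codon 4 GAG (Glu): third position 2-fold.
Codon 5 CAA (Gln): third position 2-fold.
Codon 6 GCG (Ala): third position 4-fold.
Codon 7 CGA (Arg): third position 4-fold.
Codon 8 GGG (Gly): third position 4-fold.
Codon 9 TCG (Ser): third position 4-fold.
Codon 10 CTA (Leu): third position 4-fold.
Four-fold degenerate third positions: 8.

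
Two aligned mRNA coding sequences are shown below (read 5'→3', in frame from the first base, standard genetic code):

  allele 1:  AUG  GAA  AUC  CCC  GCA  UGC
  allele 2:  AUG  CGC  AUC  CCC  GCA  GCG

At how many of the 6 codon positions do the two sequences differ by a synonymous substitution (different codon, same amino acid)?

0

Codon 1: AUG Met / AUG Met — identical.
Codon 2: GAA Glu / CGC Arg — nonsynonymous.
Codon 3: AUC Ile / AUC Ile — identical.
Codon 4: CCC Pro / CCC Pro — identical.
Codon 5: GCA Ala / GCA Ala — identical.
Codon 6: UGC Cys / GCG Ala — nonsynonymous.
Synonymous differences: 0.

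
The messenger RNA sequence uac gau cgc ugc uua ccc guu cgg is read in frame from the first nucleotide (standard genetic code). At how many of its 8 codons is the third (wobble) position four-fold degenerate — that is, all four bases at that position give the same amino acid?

4

Codon 1 UAC (Tyr): third position 2-fold.
Codon 2 GAU (Asp): third position 2-fold.
Codon 3 CGC (Arg): third position 4-fold.
Codon 4 UGC (Cys): third position 2-fold.
Codon 5 UUA (Leu): third position 2-fold.
Codon 6 CCC (Pro): third position 4-fold.
Codon 7 GUU (Val): third position 4-fold.
Codon 8 CGG (Arg): third position 4-fold.
Four-fold degenerate third positions: 4.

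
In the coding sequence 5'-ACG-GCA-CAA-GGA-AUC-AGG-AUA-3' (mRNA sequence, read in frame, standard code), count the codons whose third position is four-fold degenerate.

3

Codon 1 ACG (Thr): third position 4-fold.
Codon 2 GCA (Ala): third position 4-fold.
Codon 3 CAA (Gln): third position 2-fold.
Codon 4 GGA (Gly): third position 4-fold.
Codon 5 AUC (Ile): third position 3-fold.
Codon 6 AGG (Arg): third position 2-fold.
Codon 7 AUA (Ile): third position 3-fold.
Four-fold degenerate third positions: 3.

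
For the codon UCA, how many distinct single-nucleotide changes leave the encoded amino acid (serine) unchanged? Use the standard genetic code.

3

Position 1: none → 0 synonymous.
Position 2: none → 0 synonymous.
Position 3: UCU, UCC, UCG → 3 synonymous.
Total: 0 + 0 + 3 = 3.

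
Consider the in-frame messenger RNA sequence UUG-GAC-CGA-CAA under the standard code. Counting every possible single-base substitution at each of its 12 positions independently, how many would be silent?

8

Codon 1 (UUG, Leu): 2 synonymous substitutions.
Codon 2 (GAC, Asp): 1 synonymous substitution.
Codon 3 (CGA, Arg): 4 synonymous substitutions.
Codon 4 (CAA, Gln): 1 synonymous substitution.
Total: 2 + 1 + 4 + 1 = 8.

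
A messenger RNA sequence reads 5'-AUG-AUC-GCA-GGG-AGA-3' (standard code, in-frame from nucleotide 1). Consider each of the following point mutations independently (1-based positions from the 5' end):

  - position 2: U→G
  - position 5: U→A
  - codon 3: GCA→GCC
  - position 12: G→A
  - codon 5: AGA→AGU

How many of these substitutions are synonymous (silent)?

Codon 1: AUG (Met) → AGG (Arg) — missense.
Codon 2: AUC (Ile) → AAC (Asn) — missense.
Codon 3: GCA (Ala) → GCC (Ala) — synonymous.
Codon 4: GGG (Gly) → GGA (Gly) — synonymous.
Codon 5: AGA (Arg) → AGU (Ser) — missense.
Synonymous: 2 of 5.

2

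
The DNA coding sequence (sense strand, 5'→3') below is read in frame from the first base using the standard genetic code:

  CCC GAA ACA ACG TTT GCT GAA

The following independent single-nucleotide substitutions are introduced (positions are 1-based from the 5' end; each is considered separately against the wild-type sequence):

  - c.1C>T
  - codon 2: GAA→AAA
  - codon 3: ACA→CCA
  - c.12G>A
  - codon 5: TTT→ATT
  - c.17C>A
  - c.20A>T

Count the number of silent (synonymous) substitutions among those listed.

Codon 1: CCC (Pro) → TCC (Ser) — missense.
Codon 2: GAA (Glu) → AAA (Lys) — missense.
Codon 3: ACA (Thr) → CCA (Pro) — missense.
Codon 4: ACG (Thr) → ACA (Thr) — synonymous.
Codon 5: TTT (Phe) → ATT (Ile) — missense.
Codon 6: GCT (Ala) → GAT (Asp) — missense.
Codon 7: GAA (Glu) → GTA (Val) — missense.
Synonymous: 1 of 7.

1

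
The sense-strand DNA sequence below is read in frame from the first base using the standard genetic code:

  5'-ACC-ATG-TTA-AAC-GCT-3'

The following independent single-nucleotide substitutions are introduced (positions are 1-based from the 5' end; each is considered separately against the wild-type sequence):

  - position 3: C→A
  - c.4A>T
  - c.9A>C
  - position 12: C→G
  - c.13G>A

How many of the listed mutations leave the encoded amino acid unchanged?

1

Codon 1: ACC (Thr) → ACA (Thr) — synonymous.
Codon 2: ATG (Met) → TTG (Leu) — missense.
Codon 3: TTA (Leu) → TTC (Phe) — missense.
Codon 4: AAC (Asn) → AAG (Lys) — missense.
Codon 5: GCT (Ala) → ACT (Thr) — missense.
Synonymous: 1 of 5.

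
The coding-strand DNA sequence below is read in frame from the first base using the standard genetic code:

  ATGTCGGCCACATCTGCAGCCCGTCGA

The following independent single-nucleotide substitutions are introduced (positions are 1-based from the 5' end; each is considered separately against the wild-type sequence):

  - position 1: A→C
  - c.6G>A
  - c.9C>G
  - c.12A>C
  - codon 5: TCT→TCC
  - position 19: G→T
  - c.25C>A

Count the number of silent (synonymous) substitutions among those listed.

Codon 1: ATG (Met) → CTG (Leu) — missense.
Codon 2: TCG (Ser) → TCA (Ser) — synonymous.
Codon 3: GCC (Ala) → GCG (Ala) — synonymous.
Codon 4: ACA (Thr) → ACC (Thr) — synonymous.
Codon 5: TCT (Ser) → TCC (Ser) — synonymous.
Codon 7: GCC (Ala) → TCC (Ser) — missense.
Codon 9: CGA (Arg) → AGA (Arg) — synonymous.
Synonymous: 5 of 7.

5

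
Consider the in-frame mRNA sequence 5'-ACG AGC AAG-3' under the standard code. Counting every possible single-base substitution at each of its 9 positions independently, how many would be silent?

Codon 1 (ACG, Thr): 3 synonymous substitutions.
Codon 2 (AGC, Ser): 1 synonymous substitution.
Codon 3 (AAG, Lys): 1 synonymous substitution.
Total: 3 + 1 + 1 = 5.

5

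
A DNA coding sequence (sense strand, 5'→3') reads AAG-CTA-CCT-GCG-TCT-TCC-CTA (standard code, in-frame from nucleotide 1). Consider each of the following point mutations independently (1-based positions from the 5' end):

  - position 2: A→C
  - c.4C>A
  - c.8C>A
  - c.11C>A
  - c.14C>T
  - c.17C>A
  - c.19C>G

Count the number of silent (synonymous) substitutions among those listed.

Codon 1: AAG (Lys) → ACG (Thr) — missense.
Codon 2: CTA (Leu) → ATA (Ile) — missense.
Codon 3: CCT (Pro) → CAT (His) — missense.
Codon 4: GCG (Ala) → GAG (Glu) — missense.
Codon 5: TCT (Ser) → TTT (Phe) — missense.
Codon 6: TCC (Ser) → TAC (Tyr) — missense.
Codon 7: CTA (Leu) → GTA (Val) — missense.
Synonymous: 0 of 7.

0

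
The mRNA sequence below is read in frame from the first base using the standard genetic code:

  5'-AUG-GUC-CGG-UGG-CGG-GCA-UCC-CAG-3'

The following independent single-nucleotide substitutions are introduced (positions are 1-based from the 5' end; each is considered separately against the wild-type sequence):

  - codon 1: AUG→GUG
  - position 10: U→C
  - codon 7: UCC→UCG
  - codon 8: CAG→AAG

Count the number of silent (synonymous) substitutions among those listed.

1

Codon 1: AUG (Met) → GUG (Val) — missense.
Codon 4: UGG (Trp) → CGG (Arg) — missense.
Codon 7: UCC (Ser) → UCG (Ser) — synonymous.
Codon 8: CAG (Gln) → AAG (Lys) — missense.
Synonymous: 1 of 4.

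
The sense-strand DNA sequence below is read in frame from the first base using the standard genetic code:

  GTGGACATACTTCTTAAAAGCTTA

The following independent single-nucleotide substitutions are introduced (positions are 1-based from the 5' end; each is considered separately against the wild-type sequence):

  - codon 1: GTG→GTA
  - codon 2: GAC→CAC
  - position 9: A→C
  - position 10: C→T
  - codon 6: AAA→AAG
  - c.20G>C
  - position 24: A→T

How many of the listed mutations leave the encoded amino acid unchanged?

3

Codon 1: GTG (Val) → GTA (Val) — synonymous.
Codon 2: GAC (Asp) → CAC (His) — missense.
Codon 3: ATA (Ile) → ATC (Ile) — synonymous.
Codon 4: CTT (Leu) → TTT (Phe) — missense.
Codon 6: AAA (Lys) → AAG (Lys) — synonymous.
Codon 7: AGC (Ser) → ACC (Thr) — missense.
Codon 8: TTA (Leu) → TTT (Phe) — missense.
Synonymous: 3 of 7.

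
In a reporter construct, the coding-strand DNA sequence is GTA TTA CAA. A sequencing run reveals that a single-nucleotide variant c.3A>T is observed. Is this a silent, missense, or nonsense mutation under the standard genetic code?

silent

Position 3 falls in codon 1: GTA → Val.
After the substitution the codon is GTT → Val.
Both encode Val, so the change is synonymous.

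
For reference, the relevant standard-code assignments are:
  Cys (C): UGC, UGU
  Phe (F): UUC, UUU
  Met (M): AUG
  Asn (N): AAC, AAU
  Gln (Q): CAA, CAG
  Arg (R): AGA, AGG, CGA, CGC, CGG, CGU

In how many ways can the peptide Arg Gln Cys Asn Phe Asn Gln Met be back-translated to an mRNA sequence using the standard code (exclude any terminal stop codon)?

384

Arg: 6 codons.
Gln: 2 codons.
Cys: 2 codons.
Asn: 2 codons.
Phe: 2 codons.
Asn: 2 codons.
Gln: 2 codons.
Met: 1 codon.
6 × 2 × 2 × 2 × 2 × 2 × 2 × 1 = 384.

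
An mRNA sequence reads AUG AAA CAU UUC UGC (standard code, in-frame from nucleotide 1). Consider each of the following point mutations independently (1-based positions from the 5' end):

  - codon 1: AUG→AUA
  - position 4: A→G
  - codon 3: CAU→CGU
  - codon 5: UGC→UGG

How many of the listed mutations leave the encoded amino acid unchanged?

0

Codon 1: AUG (Met) → AUA (Ile) — missense.
Codon 2: AAA (Lys) → GAA (Glu) — missense.
Codon 3: CAU (His) → CGU (Arg) — missense.
Codon 5: UGC (Cys) → UGG (Trp) — missense.
Synonymous: 0 of 4.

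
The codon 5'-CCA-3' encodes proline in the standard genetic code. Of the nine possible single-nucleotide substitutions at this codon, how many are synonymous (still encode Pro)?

3

Position 1: none → 0 synonymous.
Position 2: none → 0 synonymous.
Position 3: CCT, CCC, CCG → 3 synonymous.
Total: 0 + 0 + 3 = 3.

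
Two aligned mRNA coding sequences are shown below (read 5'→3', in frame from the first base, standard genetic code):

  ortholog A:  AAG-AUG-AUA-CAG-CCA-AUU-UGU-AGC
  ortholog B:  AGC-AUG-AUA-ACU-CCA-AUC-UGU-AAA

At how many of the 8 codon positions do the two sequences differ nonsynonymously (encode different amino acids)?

Codon 1: AAG Lys / AGC Ser — nonsynonymous.
Codon 2: AUG Met / AUG Met — identical.
Codon 3: AUA Ile / AUA Ile — identical.
Codon 4: CAG Gln / ACU Thr — nonsynonymous.
Codon 5: CCA Pro / CCA Pro — identical.
Codon 6: AUU Ile / AUC Ile — synonymous.
Codon 7: UGU Cys / UGU Cys — identical.
Codon 8: AGC Ser / AAA Lys — nonsynonymous.
Nonsynonymous differences: 3.

3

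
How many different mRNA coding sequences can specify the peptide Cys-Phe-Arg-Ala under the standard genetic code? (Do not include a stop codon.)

96

Cys: 2 codons.
Phe: 2 codons.
Arg: 6 codons.
Ala: 4 codons.
2 × 2 × 6 × 4 = 96.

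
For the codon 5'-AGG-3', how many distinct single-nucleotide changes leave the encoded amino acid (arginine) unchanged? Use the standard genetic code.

2

Position 1: CGG → 1 synonymous.
Position 2: none → 0 synonymous.
Position 3: AGA → 1 synonymous.
Total: 1 + 0 + 1 = 2.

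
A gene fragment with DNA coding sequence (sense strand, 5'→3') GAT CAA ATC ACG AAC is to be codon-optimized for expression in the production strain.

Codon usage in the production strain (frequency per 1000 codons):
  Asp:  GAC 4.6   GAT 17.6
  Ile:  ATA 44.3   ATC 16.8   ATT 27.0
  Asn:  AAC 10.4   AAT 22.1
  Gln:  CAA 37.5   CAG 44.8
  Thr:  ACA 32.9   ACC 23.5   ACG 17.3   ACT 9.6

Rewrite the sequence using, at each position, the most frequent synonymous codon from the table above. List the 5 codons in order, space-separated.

Codon 1 (Asp): best is GAT at 17.6.
Codon 2 (Gln): best is CAG at 44.8.
Codon 3 (Ile): best is ATA at 44.3.
Codon 4 (Thr): best is ACA at 32.9.
Codon 5 (Asn): best is AAT at 22.1.

GAT CAG ATA ACA AAT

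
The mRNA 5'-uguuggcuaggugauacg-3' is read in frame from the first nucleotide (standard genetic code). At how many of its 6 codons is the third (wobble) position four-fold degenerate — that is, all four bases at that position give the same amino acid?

Codon 1 UGU (Cys): third position 2-fold.
Codon 2 UGG (Trp): third position 1-fold.
Codon 3 CUA (Leu): third position 4-fold.
Codon 4 GGU (Gly): third position 4-fold.
Codon 5 GAU (Asp): third position 2-fold.
Codon 6 ACG (Thr): third position 4-fold.
Four-fold degenerate third positions: 3.

3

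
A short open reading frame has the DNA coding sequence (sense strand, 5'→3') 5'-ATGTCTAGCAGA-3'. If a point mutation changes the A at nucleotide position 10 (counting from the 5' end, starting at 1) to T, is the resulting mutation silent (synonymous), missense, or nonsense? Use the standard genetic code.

Position 10 falls in codon 4: AGA → Arg.
After the substitution the codon is TGA → Stop.
The new codon is a stop codon, so this is a nonsense mutation.

nonsense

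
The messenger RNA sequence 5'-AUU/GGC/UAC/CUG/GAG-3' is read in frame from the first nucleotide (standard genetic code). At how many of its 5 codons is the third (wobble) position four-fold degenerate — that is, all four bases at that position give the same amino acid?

2

Codon 1 AUU (Ile): third position 3-fold.
Codon 2 GGC (Gly): third position 4-fold.
Codon 3 UAC (Tyr): third position 2-fold.
Codon 4 CUG (Leu): third position 4-fold.
Codon 5 GAG (Glu): third position 2-fold.
Four-fold degenerate third positions: 2.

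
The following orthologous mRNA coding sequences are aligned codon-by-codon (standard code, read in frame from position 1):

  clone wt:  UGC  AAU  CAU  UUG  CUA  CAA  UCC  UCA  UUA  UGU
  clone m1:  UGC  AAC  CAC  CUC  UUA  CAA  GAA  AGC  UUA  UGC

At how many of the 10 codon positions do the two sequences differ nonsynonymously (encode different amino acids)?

1

Codon 1: UGC Cys / UGC Cys — identical.
Codon 2: AAU Asn / AAC Asn — synonymous.
Codon 3: CAU His / CAC His — synonymous.
Codon 4: UUG Leu / CUC Leu — synonymous.
Codon 5: CUA Leu / UUA Leu — synonymous.
Codon 6: CAA Gln / CAA Gln — identical.
Codon 7: UCC Ser / GAA Glu — nonsynonymous.
Codon 8: UCA Ser / AGC Ser — synonymous.
Codon 9: UUA Leu / UUA Leu — identical.
Codon 10: UGU Cys / UGC Cys — synonymous.
Nonsynonymous differences: 1.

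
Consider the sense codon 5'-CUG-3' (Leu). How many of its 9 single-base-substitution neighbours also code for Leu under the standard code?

4

Position 1: UUG → 1 synonymous.
Position 2: none → 0 synonymous.
Position 3: CUU, CUC, CUA → 3 synonymous.
Total: 1 + 0 + 3 = 4.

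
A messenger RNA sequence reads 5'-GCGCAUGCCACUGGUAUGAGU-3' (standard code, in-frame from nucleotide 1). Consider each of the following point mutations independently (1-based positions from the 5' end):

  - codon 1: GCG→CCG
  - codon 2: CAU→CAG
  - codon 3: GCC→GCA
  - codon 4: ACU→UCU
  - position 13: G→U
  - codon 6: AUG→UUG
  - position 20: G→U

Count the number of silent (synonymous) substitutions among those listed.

Codon 1: GCG (Ala) → CCG (Pro) — missense.
Codon 2: CAU (His) → CAG (Gln) — missense.
Codon 3: GCC (Ala) → GCA (Ala) — synonymous.
Codon 4: ACU (Thr) → UCU (Ser) — missense.
Codon 5: GGU (Gly) → UGU (Cys) — missense.
Codon 6: AUG (Met) → UUG (Leu) — missense.
Codon 7: AGU (Ser) → AUU (Ile) — missense.
Synonymous: 1 of 7.

1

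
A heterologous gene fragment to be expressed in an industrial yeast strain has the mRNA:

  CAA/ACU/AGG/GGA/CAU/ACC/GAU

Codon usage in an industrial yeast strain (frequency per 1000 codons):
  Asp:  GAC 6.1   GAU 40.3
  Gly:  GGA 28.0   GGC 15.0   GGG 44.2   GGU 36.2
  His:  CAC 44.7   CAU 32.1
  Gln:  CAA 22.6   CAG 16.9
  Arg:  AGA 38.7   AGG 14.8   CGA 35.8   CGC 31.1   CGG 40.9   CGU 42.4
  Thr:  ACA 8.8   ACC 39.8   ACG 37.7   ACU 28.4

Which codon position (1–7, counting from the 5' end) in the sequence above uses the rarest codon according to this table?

3

Codon 1 CAA (Gln): 22.6 per 1000.
Codon 2 ACU (Thr): 28.4 per 1000.
Codon 3 AGG (Arg): 14.8 per 1000.
Codon 4 GGA (Gly): 28.0 per 1000.
Codon 5 CAU (His): 32.1 per 1000.
Codon 6 ACC (Thr): 39.8 per 1000.
Codon 7 GAU (Asp): 40.3 per 1000.
Lowest frequency is 14.8 at codon 3.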